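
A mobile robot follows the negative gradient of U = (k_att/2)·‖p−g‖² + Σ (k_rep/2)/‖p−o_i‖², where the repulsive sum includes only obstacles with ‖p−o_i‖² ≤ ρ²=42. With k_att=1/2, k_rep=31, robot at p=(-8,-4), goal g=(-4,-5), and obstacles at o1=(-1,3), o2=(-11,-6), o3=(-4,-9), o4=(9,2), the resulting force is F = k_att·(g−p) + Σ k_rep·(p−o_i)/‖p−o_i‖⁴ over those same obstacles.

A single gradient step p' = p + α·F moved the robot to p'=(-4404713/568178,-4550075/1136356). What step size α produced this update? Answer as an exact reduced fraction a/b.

α = 1/10

F_att = 1/2·(g−p) = 1/2·(4,-1) = (2.0000,-0.5000)
o1: d²=98 > ρ²=42 → inactive
o2: d²=13 ≤ ρ²=42; F_rep = 31·(3,2)/13² = (0.5503,0.3669)
o3: d²=41 ≤ ρ²=42; F_rep = 31·(-4,5)/41² = (-0.0738,0.0922)
o4: d²=325 > ρ²=42 → inactive
F = F_att + ΣF_rep = (2.4765,-0.0409)
Δp = p'−p = (0.2477,-0.0041); α = Δx/Fx = (140711/568178) / (703555/284089) = 1/10
check: Δy/Fy = (-4651/1136356) / (-23255/568178) = 1/10 ✓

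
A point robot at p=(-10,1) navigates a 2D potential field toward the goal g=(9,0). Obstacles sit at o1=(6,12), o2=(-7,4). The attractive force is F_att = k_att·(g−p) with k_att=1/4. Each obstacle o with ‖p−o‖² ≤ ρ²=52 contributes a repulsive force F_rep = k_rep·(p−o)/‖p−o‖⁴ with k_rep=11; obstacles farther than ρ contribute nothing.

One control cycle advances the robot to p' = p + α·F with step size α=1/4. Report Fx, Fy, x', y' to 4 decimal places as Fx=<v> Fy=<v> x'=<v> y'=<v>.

F_att = 1/4·(g−p) = 1/4·(19,-1) = (4.7500,-0.2500)
o1: d²=377 > ρ²=52 → inactive
o2: d²=18 ≤ ρ²=52; F_rep = 11·(-3,-3)/18² = (-0.1019,-0.1019)
F = F_att + ΣF_rep = (4.6481,-0.3519)
p' = p + 1/4·F = (-8.8380,0.9120)

Fx=4.6481 Fy=-0.3519 x'=-8.8380 y'=0.9120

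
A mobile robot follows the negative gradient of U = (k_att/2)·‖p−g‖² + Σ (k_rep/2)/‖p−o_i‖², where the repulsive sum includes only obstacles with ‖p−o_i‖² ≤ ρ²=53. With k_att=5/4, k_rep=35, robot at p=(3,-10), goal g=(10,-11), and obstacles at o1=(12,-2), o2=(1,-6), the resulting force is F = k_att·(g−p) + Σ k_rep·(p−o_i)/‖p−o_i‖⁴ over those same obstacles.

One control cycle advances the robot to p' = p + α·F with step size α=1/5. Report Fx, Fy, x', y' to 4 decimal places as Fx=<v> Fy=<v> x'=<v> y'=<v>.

F_att = 5/4·(g−p) = 5/4·(7,-1) = (8.7500,-1.2500)
o1: d²=145 > ρ²=53 → inactive
o2: d²=20 ≤ ρ²=53; F_rep = 35·(2,-4)/20² = (0.1750,-0.3500)
F = F_att + ΣF_rep = (8.9250,-1.6000)
p' = p + 1/5·F = (4.7850,-10.3200)

Fx=8.9250 Fy=-1.6000 x'=4.7850 y'=-10.3200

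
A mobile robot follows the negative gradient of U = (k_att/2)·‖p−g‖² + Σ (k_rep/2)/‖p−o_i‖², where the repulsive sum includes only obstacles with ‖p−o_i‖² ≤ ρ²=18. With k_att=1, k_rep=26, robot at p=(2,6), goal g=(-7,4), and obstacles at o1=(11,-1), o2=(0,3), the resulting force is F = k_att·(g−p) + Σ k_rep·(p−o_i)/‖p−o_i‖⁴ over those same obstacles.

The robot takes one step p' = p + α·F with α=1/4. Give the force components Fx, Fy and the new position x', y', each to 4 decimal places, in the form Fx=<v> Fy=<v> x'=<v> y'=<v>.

Fx=-8.6923 Fy=-1.5385 x'=-0.1731 y'=5.6154

F_att = 1·(g−p) = 1·(-9,-2) = (-9.0000,-2.0000)
o1: d²=130 > ρ²=18 → inactive
o2: d²=13 ≤ ρ²=18; F_rep = 26·(2,3)/13² = (0.3077,0.4615)
F = F_att + ΣF_rep = (-8.6923,-1.5385)
p' = p + 1/4·F = (-0.1731,5.6154)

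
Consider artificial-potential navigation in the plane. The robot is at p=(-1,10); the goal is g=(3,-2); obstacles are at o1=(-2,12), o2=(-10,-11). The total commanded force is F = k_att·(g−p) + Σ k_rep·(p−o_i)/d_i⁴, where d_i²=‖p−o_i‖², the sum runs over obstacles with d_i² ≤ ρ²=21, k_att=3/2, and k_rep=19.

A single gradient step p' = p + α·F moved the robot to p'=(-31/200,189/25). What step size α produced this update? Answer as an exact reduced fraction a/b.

F_att = 3/2·(g−p) = 3/2·(4,-12) = (6.0000,-18.0000)
o1: d²=5 ≤ ρ²=21; F_rep = 19·(1,-2)/5² = (0.7600,-1.5200)
o2: d²=522 > ρ²=21 → inactive
F = F_att + ΣF_rep = (6.7600,-19.5200)
Δp = p'−p = (0.8450,-2.4400); α = Δx/Fx = (169/200) / (169/25) = 1/8
check: Δy/Fy = (-61/25) / (-488/25) = 1/8 ✓

α = 1/8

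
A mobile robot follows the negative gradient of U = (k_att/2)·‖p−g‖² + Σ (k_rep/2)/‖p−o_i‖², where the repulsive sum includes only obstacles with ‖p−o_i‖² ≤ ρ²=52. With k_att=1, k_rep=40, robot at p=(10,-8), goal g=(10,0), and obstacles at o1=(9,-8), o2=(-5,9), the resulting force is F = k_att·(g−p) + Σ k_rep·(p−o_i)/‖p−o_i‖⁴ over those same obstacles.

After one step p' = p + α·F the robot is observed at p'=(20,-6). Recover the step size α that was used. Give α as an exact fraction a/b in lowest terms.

α = 1/4

F_att = 1·(g−p) = 1·(0,8) = (0.0000,8.0000)
o1: d²=1 ≤ ρ²=52; F_rep = 40·(1,0)/1² = (40.0000,0.0000)
o2: d²=514 > ρ²=52 → inactive
F = F_att + ΣF_rep = (40.0000,8.0000)
Δp = p'−p = (10.0000,2.0000); α = Δx/Fx = (10) / (40) = 1/4
check: Δy/Fy = (2) / (8) = 1/4 ✓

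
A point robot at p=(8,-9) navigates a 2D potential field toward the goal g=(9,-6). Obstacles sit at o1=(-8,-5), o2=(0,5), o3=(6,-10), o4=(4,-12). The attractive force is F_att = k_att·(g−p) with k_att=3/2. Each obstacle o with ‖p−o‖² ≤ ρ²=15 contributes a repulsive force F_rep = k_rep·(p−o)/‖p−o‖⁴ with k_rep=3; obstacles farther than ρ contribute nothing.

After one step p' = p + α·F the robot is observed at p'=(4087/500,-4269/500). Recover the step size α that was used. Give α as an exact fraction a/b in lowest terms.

F_att = 3/2·(g−p) = 3/2·(1,3) = (1.5000,4.5000)
o1: d²=272 > ρ²=15 → inactive
o2: d²=260 > ρ²=15 → inactive
o3: d²=5 ≤ ρ²=15; F_rep = 3·(2,1)/5² = (0.2400,0.1200)
o4: d²=25 > ρ²=15 → inactive
F = F_att + ΣF_rep = (1.7400,4.6200)
Δp = p'−p = (0.1740,0.4620); α = Δx/Fx = (87/500) / (87/50) = 1/10
check: Δy/Fy = (231/500) / (231/50) = 1/10 ✓

α = 1/10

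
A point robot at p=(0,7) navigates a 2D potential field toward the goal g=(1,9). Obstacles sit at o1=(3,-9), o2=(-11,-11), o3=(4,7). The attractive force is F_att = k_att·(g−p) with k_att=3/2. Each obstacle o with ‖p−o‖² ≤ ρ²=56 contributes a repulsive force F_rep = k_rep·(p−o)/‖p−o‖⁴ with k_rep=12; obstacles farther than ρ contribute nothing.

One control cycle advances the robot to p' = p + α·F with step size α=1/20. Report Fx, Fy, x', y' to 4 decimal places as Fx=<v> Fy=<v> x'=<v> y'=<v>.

Fx=1.3125 Fy=3.0000 x'=0.0656 y'=7.1500

F_att = 3/2·(g−p) = 3/2·(1,2) = (1.5000,3.0000)
o1: d²=265 > ρ²=56 → inactive
o2: d²=445 > ρ²=56 → inactive
o3: d²=16 ≤ ρ²=56; F_rep = 12·(-4,0)/16² = (-0.1875,0.0000)
F = F_att + ΣF_rep = (1.3125,3.0000)
p' = p + 1/20·F = (0.0656,7.1500)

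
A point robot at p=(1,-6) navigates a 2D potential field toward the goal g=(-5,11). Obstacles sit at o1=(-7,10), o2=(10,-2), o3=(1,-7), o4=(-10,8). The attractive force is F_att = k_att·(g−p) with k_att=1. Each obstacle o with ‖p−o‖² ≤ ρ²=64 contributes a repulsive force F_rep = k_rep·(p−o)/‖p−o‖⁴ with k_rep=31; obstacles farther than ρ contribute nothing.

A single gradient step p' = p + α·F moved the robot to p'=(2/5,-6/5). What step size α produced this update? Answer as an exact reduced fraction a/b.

α = 1/10

F_att = 1·(g−p) = 1·(-6,17) = (-6.0000,17.0000)
o1: d²=320 > ρ²=64 → inactive
o2: d²=97 > ρ²=64 → inactive
o3: d²=1 ≤ ρ²=64; F_rep = 31·(0,1)/1² = (0.0000,31.0000)
o4: d²=317 > ρ²=64 → inactive
F = F_att + ΣF_rep = (-6.0000,48.0000)
Δp = p'−p = (-0.6000,4.8000); α = Δx/Fx = (-3/5) / (-6) = 1/10
check: Δy/Fy = (24/5) / (48) = 1/10 ✓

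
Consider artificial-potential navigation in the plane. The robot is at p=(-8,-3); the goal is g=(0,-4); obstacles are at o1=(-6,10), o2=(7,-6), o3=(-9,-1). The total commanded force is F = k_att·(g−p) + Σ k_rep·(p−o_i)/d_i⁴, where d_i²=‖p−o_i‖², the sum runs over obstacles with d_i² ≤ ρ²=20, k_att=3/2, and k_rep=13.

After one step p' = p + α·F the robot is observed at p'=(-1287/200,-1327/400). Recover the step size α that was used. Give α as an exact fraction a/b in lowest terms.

α = 1/8

F_att = 3/2·(g−p) = 3/2·(8,-1) = (12.0000,-1.5000)
o1: d²=173 > ρ²=20 → inactive
o2: d²=234 > ρ²=20 → inactive
o3: d²=5 ≤ ρ²=20; F_rep = 13·(1,-2)/5² = (0.5200,-1.0400)
F = F_att + ΣF_rep = (12.5200,-2.5400)
Δp = p'−p = (1.5650,-0.3175); α = Δx/Fx = (313/200) / (313/25) = 1/8
check: Δy/Fy = (-127/400) / (-127/50) = 1/8 ✓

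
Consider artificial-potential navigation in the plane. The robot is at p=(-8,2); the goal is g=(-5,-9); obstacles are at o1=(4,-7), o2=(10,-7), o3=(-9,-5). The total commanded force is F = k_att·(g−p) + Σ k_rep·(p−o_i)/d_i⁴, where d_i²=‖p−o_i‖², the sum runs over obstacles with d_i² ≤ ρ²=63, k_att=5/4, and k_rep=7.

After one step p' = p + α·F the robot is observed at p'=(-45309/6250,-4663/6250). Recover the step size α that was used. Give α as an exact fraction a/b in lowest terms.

α = 1/5

F_att = 5/4·(g−p) = 5/4·(3,-11) = (3.7500,-13.7500)
o1: d²=225 > ρ²=63 → inactive
o2: d²=405 > ρ²=63 → inactive
o3: d²=50 ≤ ρ²=63; F_rep = 7·(1,7)/50² = (0.0028,0.0196)
F = F_att + ΣF_rep = (3.7528,-13.7304)
Δp = p'−p = (0.7506,-2.7461); α = Δx/Fx = (4691/6250) / (4691/1250) = 1/5
check: Δy/Fy = (-17163/6250) / (-17163/1250) = 1/5 ✓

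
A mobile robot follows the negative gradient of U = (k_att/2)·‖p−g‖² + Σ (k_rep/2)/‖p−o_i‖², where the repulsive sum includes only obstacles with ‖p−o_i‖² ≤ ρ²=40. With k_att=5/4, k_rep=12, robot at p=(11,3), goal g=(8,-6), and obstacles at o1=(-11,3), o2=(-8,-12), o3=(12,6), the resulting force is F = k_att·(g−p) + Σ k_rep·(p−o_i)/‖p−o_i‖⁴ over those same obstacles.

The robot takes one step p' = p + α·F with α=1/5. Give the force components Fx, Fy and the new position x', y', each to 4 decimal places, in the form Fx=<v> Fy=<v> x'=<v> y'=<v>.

F_att = 5/4·(g−p) = 5/4·(-3,-9) = (-3.7500,-11.2500)
o1: d²=484 > ρ²=40 → inactive
o2: d²=586 > ρ²=40 → inactive
o3: d²=10 ≤ ρ²=40; F_rep = 12·(-1,-3)/10² = (-0.1200,-0.3600)
F = F_att + ΣF_rep = (-3.8700,-11.6100)
p' = p + 1/5·F = (10.2260,0.6780)

Fx=-3.8700 Fy=-11.6100 x'=10.2260 y'=0.6780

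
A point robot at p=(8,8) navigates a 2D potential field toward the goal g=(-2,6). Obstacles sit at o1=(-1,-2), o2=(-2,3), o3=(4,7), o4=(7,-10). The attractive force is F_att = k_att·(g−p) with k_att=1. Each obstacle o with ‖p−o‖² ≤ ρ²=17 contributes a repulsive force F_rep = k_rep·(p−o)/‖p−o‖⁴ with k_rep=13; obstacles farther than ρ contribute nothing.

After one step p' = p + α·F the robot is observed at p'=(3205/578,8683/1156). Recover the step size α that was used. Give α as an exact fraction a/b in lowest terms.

F_att = 1·(g−p) = 1·(-10,-2) = (-10.0000,-2.0000)
o1: d²=181 > ρ²=17 → inactive
o2: d²=125 > ρ²=17 → inactive
o3: d²=17 ≤ ρ²=17; F_rep = 13·(4,1)/17² = (0.1799,0.0450)
o4: d²=325 > ρ²=17 → inactive
F = F_att + ΣF_rep = (-9.8201,-1.9550)
Δp = p'−p = (-2.4550,-0.4888); α = Δx/Fx = (-1419/578) / (-2838/289) = 1/4
check: Δy/Fy = (-565/1156) / (-565/289) = 1/4 ✓

α = 1/4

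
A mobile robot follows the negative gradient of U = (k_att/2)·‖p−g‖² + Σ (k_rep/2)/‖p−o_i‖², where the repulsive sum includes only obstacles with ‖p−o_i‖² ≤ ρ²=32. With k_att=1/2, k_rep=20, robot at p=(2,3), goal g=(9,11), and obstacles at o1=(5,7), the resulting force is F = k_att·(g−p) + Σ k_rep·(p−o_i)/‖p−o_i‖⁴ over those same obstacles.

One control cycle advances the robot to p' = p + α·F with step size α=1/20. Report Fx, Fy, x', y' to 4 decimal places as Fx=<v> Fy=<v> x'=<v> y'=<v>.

Fx=3.4040 Fy=3.8720 x'=2.1702 y'=3.1936

F_att = 1/2·(g−p) = 1/2·(7,8) = (3.5000,4.0000)
o1: d²=25 ≤ ρ²=32; F_rep = 20·(-3,-4)/25² = (-0.0960,-0.1280)
F = F_att + ΣF_rep = (3.4040,3.8720)
p' = p + 1/20·F = (2.1702,3.1936)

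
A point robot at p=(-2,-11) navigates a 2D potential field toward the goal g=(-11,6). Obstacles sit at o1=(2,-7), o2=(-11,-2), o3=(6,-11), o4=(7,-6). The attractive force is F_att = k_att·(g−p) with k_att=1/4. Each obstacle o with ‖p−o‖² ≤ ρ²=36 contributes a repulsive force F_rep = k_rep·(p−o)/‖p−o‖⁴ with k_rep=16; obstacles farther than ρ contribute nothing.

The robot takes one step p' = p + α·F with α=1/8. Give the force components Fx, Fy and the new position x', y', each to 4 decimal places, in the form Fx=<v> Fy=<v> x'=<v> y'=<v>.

Fx=-2.3125 Fy=4.1875 x'=-2.2891 y'=-10.4766

F_att = 1/4·(g−p) = 1/4·(-9,17) = (-2.2500,4.2500)
o1: d²=32 ≤ ρ²=36; F_rep = 16·(-4,-4)/32² = (-0.0625,-0.0625)
o2: d²=162 > ρ²=36 → inactive
o3: d²=64 > ρ²=36 → inactive
o4: d²=106 > ρ²=36 → inactive
F = F_att + ΣF_rep = (-2.3125,4.1875)
p' = p + 1/8·F = (-2.2891,-10.4766)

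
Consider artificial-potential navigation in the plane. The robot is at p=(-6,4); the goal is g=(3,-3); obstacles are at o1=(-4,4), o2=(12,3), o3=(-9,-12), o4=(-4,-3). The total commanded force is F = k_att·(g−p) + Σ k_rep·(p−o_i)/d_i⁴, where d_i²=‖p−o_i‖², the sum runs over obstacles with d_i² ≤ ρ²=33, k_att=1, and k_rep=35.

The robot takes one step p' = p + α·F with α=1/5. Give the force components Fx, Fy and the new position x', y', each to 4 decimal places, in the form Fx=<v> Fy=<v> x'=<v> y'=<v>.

F_att = 1·(g−p) = 1·(9,-7) = (9.0000,-7.0000)
o1: d²=4 ≤ ρ²=33; F_rep = 35·(-2,0)/4² = (-4.3750,0.0000)
o2: d²=325 > ρ²=33 → inactive
o3: d²=265 > ρ²=33 → inactive
o4: d²=53 > ρ²=33 → inactive
F = F_att + ΣF_rep = (4.6250,-7.0000)
p' = p + 1/5·F = (-5.0750,2.6000)

Fx=4.6250 Fy=-7.0000 x'=-5.0750 y'=2.6000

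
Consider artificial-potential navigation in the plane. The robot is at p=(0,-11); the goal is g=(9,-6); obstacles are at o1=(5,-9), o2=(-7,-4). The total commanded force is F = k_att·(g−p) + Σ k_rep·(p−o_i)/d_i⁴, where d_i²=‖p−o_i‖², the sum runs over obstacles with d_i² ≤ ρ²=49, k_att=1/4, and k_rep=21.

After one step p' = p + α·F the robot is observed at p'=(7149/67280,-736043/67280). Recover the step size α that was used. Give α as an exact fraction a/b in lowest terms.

F_att = 1/4·(g−p) = 1/4·(9,5) = (2.2500,1.2500)
o1: d²=29 ≤ ρ²=49; F_rep = 21·(-5,-2)/29² = (-0.1249,-0.0499)
o2: d²=98 > ρ²=49 → inactive
F = F_att + ΣF_rep = (2.1251,1.2001)
Δp = p'−p = (0.1063,0.0600); α = Δx/Fx = (7149/67280) / (7149/3364) = 1/20
check: Δy/Fy = (4037/67280) / (4037/3364) = 1/20 ✓

α = 1/20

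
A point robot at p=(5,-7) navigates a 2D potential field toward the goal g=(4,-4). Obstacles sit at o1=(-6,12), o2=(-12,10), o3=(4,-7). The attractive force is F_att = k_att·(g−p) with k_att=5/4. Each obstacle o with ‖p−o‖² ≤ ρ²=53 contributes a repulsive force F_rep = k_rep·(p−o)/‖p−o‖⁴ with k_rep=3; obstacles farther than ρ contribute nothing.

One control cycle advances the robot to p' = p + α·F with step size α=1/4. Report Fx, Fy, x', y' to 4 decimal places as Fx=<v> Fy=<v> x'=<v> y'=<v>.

F_att = 5/4·(g−p) = 5/4·(-1,3) = (-1.2500,3.7500)
o1: d²=482 > ρ²=53 → inactive
o2: d²=578 > ρ²=53 → inactive
o3: d²=1 ≤ ρ²=53; F_rep = 3·(1,0)/1² = (3.0000,0.0000)
F = F_att + ΣF_rep = (1.7500,3.7500)
p' = p + 1/4·F = (5.4375,-6.0625)

Fx=1.7500 Fy=3.7500 x'=5.4375 y'=-6.0625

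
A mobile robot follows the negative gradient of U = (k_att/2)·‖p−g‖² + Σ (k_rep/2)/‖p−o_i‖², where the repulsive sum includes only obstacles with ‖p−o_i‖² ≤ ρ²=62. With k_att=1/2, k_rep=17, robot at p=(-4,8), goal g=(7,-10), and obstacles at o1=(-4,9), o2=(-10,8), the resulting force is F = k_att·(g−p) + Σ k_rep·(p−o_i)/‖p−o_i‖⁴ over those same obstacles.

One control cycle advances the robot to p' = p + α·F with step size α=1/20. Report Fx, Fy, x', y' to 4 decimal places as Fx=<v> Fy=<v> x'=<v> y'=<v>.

F_att = 1/2·(g−p) = 1/2·(11,-18) = (5.5000,-9.0000)
o1: d²=1 ≤ ρ²=62; F_rep = 17·(0,-1)/1² = (0.0000,-17.0000)
o2: d²=36 ≤ ρ²=62; F_rep = 17·(6,0)/36² = (0.0787,0.0000)
F = F_att + ΣF_rep = (5.5787,-26.0000)
p' = p + 1/20·F = (-3.7211,6.7000)

Fx=5.5787 Fy=-26.0000 x'=-3.7211 y'=6.7000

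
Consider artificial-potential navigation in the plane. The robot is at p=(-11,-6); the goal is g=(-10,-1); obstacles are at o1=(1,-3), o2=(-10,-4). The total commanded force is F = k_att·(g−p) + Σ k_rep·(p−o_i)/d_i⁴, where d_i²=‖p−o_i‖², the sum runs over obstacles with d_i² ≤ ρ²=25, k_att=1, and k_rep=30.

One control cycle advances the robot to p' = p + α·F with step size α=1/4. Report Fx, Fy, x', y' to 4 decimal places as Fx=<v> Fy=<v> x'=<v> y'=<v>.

F_att = 1·(g−p) = 1·(1,5) = (1.0000,5.0000)
o1: d²=153 > ρ²=25 → inactive
o2: d²=5 ≤ ρ²=25; F_rep = 30·(-1,-2)/5² = (-1.2000,-2.4000)
F = F_att + ΣF_rep = (-0.2000,2.6000)
p' = p + 1/4·F = (-11.0500,-5.3500)

Fx=-0.2000 Fy=2.6000 x'=-11.0500 y'=-5.3500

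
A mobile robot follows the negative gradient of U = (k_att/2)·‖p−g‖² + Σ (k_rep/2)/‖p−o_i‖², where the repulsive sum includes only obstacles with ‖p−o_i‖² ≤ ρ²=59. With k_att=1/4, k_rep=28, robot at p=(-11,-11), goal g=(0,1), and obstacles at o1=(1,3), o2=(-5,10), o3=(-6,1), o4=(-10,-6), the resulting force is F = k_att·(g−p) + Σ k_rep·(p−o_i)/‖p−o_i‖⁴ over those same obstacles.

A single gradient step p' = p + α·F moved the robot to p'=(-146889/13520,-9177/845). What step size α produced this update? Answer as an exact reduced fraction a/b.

F_att = 1/4·(g−p) = 1/4·(11,12) = (2.7500,3.0000)
o1: d²=340 > ρ²=59 → inactive
o2: d²=477 > ρ²=59 → inactive
o3: d²=169 > ρ²=59 → inactive
o4: d²=26 ≤ ρ²=59; F_rep = 28·(-1,-5)/26² = (-0.0414,-0.2071)
F = F_att + ΣF_rep = (2.7086,2.7929)
Δp = p'−p = (0.1354,0.1396); α = Δx/Fx = (1831/13520) / (1831/676) = 1/20
check: Δy/Fy = (118/845) / (472/169) = 1/20 ✓

α = 1/20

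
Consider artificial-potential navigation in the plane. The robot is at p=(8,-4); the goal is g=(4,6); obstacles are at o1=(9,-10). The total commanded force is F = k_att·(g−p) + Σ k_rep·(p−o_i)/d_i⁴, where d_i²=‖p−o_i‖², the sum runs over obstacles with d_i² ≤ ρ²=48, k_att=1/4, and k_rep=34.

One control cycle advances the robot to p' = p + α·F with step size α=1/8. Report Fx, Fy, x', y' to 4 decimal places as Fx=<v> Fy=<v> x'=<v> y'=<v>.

Fx=-1.0248 Fy=2.6490 x'=7.8719 y'=-3.6689

F_att = 1/4·(g−p) = 1/4·(-4,10) = (-1.0000,2.5000)
o1: d²=37 ≤ ρ²=48; F_rep = 34·(-1,6)/37² = (-0.0248,0.1490)
F = F_att + ΣF_rep = (-1.0248,2.6490)
p' = p + 1/8·F = (7.8719,-3.6689)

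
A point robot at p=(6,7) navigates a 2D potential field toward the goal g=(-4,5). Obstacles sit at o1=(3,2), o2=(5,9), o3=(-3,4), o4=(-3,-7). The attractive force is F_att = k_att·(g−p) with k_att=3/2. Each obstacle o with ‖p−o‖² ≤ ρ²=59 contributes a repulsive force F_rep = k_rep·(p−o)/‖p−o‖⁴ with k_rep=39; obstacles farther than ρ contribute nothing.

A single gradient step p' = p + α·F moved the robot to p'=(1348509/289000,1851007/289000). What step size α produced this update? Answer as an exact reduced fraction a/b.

F_att = 3/2·(g−p) = 3/2·(-10,-2) = (-15.0000,-3.0000)
o1: d²=34 ≤ ρ²=59; F_rep = 39·(3,5)/34² = (0.1012,0.1687)
o2: d²=5 ≤ ρ²=59; F_rep = 39·(1,-2)/5² = (1.5600,-3.1200)
o3: d²=90 > ρ²=59 → inactive
o4: d²=277 > ρ²=59 → inactive
F = F_att + ΣF_rep = (-13.3388,-5.9513)
Δp = p'−p = (-1.3339,-0.5951); α = Δx/Fx = (-385491/289000) / (-385491/28900) = 1/10
check: Δy/Fy = (-171993/289000) / (-171993/28900) = 1/10 ✓

α = 1/10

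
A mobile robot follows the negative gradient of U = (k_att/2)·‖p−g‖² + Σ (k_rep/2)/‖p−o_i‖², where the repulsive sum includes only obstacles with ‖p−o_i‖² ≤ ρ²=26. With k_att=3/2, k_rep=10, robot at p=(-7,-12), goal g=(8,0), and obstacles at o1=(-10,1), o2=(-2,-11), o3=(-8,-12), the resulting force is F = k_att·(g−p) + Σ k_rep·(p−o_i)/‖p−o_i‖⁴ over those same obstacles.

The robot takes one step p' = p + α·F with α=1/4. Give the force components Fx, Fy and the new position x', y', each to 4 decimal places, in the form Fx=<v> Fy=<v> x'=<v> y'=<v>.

F_att = 3/2·(g−p) = 3/2·(15,12) = (22.5000,18.0000)
o1: d²=178 > ρ²=26 → inactive
o2: d²=26 ≤ ρ²=26; F_rep = 10·(-5,-1)/26² = (-0.0740,-0.0148)
o3: d²=1 ≤ ρ²=26; F_rep = 10·(1,0)/1² = (10.0000,0.0000)
F = F_att + ΣF_rep = (32.4260,17.9852)
p' = p + 1/4·F = (1.1065,-7.5037)

Fx=32.4260 Fy=17.9852 x'=1.1065 y'=-7.5037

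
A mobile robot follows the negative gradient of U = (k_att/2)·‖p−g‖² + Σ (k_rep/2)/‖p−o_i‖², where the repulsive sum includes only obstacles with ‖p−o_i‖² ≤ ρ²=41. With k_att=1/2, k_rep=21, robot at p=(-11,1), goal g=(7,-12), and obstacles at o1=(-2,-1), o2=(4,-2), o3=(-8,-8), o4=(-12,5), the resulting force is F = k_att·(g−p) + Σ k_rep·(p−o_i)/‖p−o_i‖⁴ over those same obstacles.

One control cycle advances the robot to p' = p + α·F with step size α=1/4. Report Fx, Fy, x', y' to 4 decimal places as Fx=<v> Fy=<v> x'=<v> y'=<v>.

F_att = 1/2·(g−p) = 1/2·(18,-13) = (9.0000,-6.5000)
o1: d²=85 > ρ²=41 → inactive
o2: d²=234 > ρ²=41 → inactive
o3: d²=90 > ρ²=41 → inactive
o4: d²=17 ≤ ρ²=41; F_rep = 21·(1,-4)/17² = (0.0727,-0.2907)
F = F_att + ΣF_rep = (9.0727,-6.7907)
p' = p + 1/4·F = (-8.7318,-0.6977)

Fx=9.0727 Fy=-6.7907 x'=-8.7318 y'=-0.6977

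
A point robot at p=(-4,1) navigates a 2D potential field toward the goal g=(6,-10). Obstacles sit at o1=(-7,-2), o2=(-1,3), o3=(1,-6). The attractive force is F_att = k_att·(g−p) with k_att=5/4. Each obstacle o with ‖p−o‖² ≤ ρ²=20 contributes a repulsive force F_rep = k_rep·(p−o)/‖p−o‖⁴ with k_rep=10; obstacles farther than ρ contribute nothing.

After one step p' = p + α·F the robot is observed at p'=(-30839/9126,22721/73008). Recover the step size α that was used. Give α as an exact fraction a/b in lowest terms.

F_att = 5/4·(g−p) = 5/4·(10,-11) = (12.5000,-13.7500)
o1: d²=18 ≤ ρ²=20; F_rep = 10·(3,3)/18² = (0.0926,0.0926)
o2: d²=13 ≤ ρ²=20; F_rep = 10·(-3,-2)/13² = (-0.1775,-0.1183)
o3: d²=74 > ρ²=20 → inactive
F = F_att + ΣF_rep = (12.4151,-13.7758)
Δp = p'−p = (0.6208,-0.6888); α = Δx/Fx = (5665/9126) / (56650/4563) = 1/20
check: Δy/Fy = (-50287/73008) / (-251435/18252) = 1/20 ✓

α = 1/20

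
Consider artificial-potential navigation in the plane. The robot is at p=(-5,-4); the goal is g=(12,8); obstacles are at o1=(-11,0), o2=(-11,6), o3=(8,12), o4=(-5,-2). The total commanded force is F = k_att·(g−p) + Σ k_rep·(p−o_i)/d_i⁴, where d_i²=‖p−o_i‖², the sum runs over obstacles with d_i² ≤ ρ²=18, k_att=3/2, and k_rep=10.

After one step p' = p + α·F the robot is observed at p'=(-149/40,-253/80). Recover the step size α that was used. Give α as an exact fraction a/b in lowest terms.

F_att = 3/2·(g−p) = 3/2·(17,12) = (25.5000,18.0000)
o1: d²=52 > ρ²=18 → inactive
o2: d²=136 > ρ²=18 → inactive
o3: d²=425 > ρ²=18 → inactive
o4: d²=4 ≤ ρ²=18; F_rep = 10·(0,-2)/4² = (0.0000,-1.2500)
F = F_att + ΣF_rep = (25.5000,16.7500)
Δp = p'−p = (1.2750,0.8375); α = Δx/Fx = (51/40) / (51/2) = 1/20
check: Δy/Fy = (67/80) / (67/4) = 1/20 ✓

α = 1/20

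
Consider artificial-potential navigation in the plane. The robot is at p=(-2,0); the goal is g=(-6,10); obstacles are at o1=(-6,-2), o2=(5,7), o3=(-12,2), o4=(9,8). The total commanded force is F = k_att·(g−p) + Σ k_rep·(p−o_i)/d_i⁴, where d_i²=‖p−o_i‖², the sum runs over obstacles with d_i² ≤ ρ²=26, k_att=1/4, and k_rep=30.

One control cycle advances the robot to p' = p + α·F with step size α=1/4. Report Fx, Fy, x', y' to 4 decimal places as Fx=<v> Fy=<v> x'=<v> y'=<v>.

F_att = 1/4·(g−p) = 1/4·(-4,10) = (-1.0000,2.5000)
o1: d²=20 ≤ ρ²=26; F_rep = 30·(4,2)/20² = (0.3000,0.1500)
o2: d²=98 > ρ²=26 → inactive
o3: d²=104 > ρ²=26 → inactive
o4: d²=185 > ρ²=26 → inactive
F = F_att + ΣF_rep = (-0.7000,2.6500)
p' = p + 1/4·F = (-2.1750,0.6625)

Fx=-0.7000 Fy=2.6500 x'=-2.1750 y'=0.6625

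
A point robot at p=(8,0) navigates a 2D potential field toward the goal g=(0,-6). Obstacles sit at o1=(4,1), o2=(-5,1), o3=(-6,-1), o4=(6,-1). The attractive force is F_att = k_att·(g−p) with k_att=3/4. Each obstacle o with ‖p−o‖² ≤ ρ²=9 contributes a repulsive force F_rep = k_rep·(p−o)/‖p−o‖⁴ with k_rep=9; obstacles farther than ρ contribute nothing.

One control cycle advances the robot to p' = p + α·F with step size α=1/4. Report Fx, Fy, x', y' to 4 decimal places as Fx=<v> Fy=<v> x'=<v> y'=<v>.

F_att = 3/4·(g−p) = 3/4·(-8,-6) = (-6.0000,-4.5000)
o1: d²=17 > ρ²=9 → inactive
o2: d²=170 > ρ²=9 → inactive
o3: d²=197 > ρ²=9 → inactive
o4: d²=5 ≤ ρ²=9; F_rep = 9·(2,1)/5² = (0.7200,0.3600)
F = F_att + ΣF_rep = (-5.2800,-4.1400)
p' = p + 1/4·F = (6.6800,-1.0350)

Fx=-5.2800 Fy=-4.1400 x'=6.6800 y'=-1.0350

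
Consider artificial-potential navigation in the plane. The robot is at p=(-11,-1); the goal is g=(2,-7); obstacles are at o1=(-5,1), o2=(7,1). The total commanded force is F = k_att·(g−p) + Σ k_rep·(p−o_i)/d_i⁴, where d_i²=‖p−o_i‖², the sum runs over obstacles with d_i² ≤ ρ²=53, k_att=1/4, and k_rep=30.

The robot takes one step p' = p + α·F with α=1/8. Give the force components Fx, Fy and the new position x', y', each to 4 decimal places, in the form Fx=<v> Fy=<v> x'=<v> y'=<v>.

F_att = 1/4·(g−p) = 1/4·(13,-6) = (3.2500,-1.5000)
o1: d²=40 ≤ ρ²=53; F_rep = 30·(-6,-2)/40² = (-0.1125,-0.0375)
o2: d²=328 > ρ²=53 → inactive
F = F_att + ΣF_rep = (3.1375,-1.5375)
p' = p + 1/8·F = (-10.6078,-1.1922)

Fx=3.1375 Fy=-1.5375 x'=-10.6078 y'=-1.1922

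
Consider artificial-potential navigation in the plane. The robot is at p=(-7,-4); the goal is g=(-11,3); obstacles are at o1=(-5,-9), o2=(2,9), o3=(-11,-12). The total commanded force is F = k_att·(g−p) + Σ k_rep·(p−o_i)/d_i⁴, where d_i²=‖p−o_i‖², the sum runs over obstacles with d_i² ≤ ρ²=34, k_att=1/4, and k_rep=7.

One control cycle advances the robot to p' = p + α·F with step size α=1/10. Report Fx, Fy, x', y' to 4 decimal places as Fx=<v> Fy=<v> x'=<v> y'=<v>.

Fx=-1.0166 Fy=1.7916 x'=-7.1017 y'=-3.8208

F_att = 1/4·(g−p) = 1/4·(-4,7) = (-1.0000,1.7500)
o1: d²=29 ≤ ρ²=34; F_rep = 7·(-2,5)/29² = (-0.0166,0.0416)
o2: d²=250 > ρ²=34 → inactive
o3: d²=80 > ρ²=34 → inactive
F = F_att + ΣF_rep = (-1.0166,1.7916)
p' = p + 1/10·F = (-7.1017,-3.8208)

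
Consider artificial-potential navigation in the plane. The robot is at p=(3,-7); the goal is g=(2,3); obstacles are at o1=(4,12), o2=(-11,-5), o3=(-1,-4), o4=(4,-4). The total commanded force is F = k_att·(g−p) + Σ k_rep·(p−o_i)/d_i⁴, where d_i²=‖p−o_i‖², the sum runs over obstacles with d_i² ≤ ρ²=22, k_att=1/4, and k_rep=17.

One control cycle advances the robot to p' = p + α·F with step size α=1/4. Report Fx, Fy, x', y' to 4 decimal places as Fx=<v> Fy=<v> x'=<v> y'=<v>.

Fx=-0.4200 Fy=1.9900 x'=2.8950 y'=-6.5025

F_att = 1/4·(g−p) = 1/4·(-1,10) = (-0.2500,2.5000)
o1: d²=362 > ρ²=22 → inactive
o2: d²=200 > ρ²=22 → inactive
o3: d²=25 > ρ²=22 → inactive
o4: d²=10 ≤ ρ²=22; F_rep = 17·(-1,-3)/10² = (-0.1700,-0.5100)
F = F_att + ΣF_rep = (-0.4200,1.9900)
p' = p + 1/4·F = (2.8950,-6.5025)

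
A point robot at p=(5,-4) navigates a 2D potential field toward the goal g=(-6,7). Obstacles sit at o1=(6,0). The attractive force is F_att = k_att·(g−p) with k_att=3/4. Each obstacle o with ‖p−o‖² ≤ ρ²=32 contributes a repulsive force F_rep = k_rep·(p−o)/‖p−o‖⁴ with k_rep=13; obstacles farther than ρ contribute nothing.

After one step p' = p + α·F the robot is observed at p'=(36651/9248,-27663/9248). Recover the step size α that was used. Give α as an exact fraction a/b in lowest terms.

α = 1/8

F_att = 3/4·(g−p) = 3/4·(-11,11) = (-8.2500,8.2500)
o1: d²=17 ≤ ρ²=32; F_rep = 13·(-1,-4)/17² = (-0.0450,-0.1799)
F = F_att + ΣF_rep = (-8.2950,8.0701)
Δp = p'−p = (-1.0369,1.0088); α = Δx/Fx = (-9589/9248) / (-9589/1156) = 1/8
check: Δy/Fy = (9329/9248) / (9329/1156) = 1/8 ✓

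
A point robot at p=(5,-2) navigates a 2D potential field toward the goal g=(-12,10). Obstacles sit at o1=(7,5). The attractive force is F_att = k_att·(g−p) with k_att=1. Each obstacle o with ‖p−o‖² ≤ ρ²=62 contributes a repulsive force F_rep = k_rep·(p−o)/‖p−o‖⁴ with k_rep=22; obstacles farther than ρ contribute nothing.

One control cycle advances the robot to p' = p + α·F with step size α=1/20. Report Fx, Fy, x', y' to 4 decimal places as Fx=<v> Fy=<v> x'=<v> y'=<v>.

Fx=-17.0157 Fy=11.9452 x'=4.1492 y'=-1.4027

F_att = 1·(g−p) = 1·(-17,12) = (-17.0000,12.0000)
o1: d²=53 ≤ ρ²=62; F_rep = 22·(-2,-7)/53² = (-0.0157,-0.0548)
F = F_att + ΣF_rep = (-17.0157,11.9452)
p' = p + 1/20·F = (4.1492,-1.4027)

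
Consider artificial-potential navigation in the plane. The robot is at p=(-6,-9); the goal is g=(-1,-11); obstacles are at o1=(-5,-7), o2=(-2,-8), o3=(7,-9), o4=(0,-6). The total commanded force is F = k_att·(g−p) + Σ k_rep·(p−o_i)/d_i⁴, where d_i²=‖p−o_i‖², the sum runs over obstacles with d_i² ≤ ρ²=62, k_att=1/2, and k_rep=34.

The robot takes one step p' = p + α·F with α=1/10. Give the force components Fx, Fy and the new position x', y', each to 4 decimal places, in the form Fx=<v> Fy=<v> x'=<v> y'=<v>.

F_att = 1/2·(g−p) = 1/2·(5,-2) = (2.5000,-1.0000)
o1: d²=5 ≤ ρ²=62; F_rep = 34·(-1,-2)/5² = (-1.3600,-2.7200)
o2: d²=17 ≤ ρ²=62; F_rep = 34·(-4,-1)/17² = (-0.4706,-0.1176)
o3: d²=169 > ρ²=62 → inactive
o4: d²=45 ≤ ρ²=62; F_rep = 34·(-6,-3)/45² = (-0.1007,-0.0504)
F = F_att + ΣF_rep = (0.5687,-3.8880)
p' = p + 1/10·F = (-5.9431,-9.3888)

Fx=0.5687 Fy=-3.8880 x'=-5.9431 y'=-9.3888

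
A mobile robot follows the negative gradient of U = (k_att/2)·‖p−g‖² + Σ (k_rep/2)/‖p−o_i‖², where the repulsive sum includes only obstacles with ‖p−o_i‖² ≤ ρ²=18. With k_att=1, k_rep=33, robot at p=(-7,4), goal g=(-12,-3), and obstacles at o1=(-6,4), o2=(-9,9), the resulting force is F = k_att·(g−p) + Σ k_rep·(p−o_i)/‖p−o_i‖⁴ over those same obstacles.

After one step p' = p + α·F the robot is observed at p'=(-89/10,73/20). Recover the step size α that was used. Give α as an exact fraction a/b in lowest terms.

F_att = 1·(g−p) = 1·(-5,-7) = (-5.0000,-7.0000)
o1: d²=1 ≤ ρ²=18; F_rep = 33·(-1,0)/1² = (-33.0000,0.0000)
o2: d²=29 > ρ²=18 → inactive
F = F_att + ΣF_rep = (-38.0000,-7.0000)
Δp = p'−p = (-1.9000,-0.3500); α = Δx/Fx = (-19/10) / (-38) = 1/20
check: Δy/Fy = (-7/20) / (-7) = 1/20 ✓

α = 1/20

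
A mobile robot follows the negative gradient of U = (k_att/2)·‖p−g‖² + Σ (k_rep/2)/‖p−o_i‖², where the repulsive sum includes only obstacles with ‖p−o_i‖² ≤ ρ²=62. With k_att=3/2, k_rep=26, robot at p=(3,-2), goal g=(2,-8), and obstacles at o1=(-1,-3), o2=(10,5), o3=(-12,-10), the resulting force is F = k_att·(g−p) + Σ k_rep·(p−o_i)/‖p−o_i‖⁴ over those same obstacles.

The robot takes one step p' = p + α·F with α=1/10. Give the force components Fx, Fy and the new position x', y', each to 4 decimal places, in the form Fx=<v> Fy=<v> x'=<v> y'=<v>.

F_att = 3/2·(g−p) = 3/2·(-1,-6) = (-1.5000,-9.0000)
o1: d²=17 ≤ ρ²=62; F_rep = 26·(4,1)/17² = (0.3599,0.0900)
o2: d²=98 > ρ²=62 → inactive
o3: d²=289 > ρ²=62 → inactive
F = F_att + ΣF_rep = (-1.1401,-8.9100)
p' = p + 1/10·F = (2.8860,-2.8910)

Fx=-1.1401 Fy=-8.9100 x'=2.8860 y'=-2.8910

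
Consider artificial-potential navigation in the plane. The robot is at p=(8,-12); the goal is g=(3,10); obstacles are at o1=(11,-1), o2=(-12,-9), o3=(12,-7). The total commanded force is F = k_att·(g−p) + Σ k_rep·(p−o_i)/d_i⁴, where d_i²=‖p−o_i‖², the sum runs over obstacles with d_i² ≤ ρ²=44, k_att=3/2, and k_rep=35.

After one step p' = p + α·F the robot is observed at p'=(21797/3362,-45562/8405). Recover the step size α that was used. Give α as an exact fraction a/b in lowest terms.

α = 1/5

F_att = 3/2·(g−p) = 3/2·(-5,22) = (-7.5000,33.0000)
o1: d²=130 > ρ²=44 → inactive
o2: d²=409 > ρ²=44 → inactive
o3: d²=41 ≤ ρ²=44; F_rep = 35·(-4,-5)/41² = (-0.0833,-0.1041)
F = F_att + ΣF_rep = (-7.5833,32.8959)
Δp = p'−p = (-1.5167,6.5792); α = Δx/Fx = (-5099/3362) / (-25495/3362) = 1/5
check: Δy/Fy = (55298/8405) / (55298/1681) = 1/5 ✓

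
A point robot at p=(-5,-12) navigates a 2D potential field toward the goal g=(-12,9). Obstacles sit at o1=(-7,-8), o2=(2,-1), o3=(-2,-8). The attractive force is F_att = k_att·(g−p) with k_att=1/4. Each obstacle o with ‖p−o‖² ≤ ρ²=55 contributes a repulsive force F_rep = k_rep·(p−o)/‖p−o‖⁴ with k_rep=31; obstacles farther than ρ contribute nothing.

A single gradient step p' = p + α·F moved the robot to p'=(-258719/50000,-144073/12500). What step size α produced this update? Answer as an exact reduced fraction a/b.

α = 1/10

F_att = 1/4·(g−p) = 1/4·(-7,21) = (-1.7500,5.2500)
o1: d²=20 ≤ ρ²=55; F_rep = 31·(2,-4)/20² = (0.1550,-0.3100)
o2: d²=170 > ρ²=55 → inactive
o3: d²=25 ≤ ρ²=55; F_rep = 31·(-3,-4)/25² = (-0.1488,-0.1984)
F = F_att + ΣF_rep = (-1.7438,4.7416)
Δp = p'−p = (-0.1744,0.4742); α = Δx/Fx = (-8719/50000) / (-8719/5000) = 1/10
check: Δy/Fy = (5927/12500) / (5927/1250) = 1/10 ✓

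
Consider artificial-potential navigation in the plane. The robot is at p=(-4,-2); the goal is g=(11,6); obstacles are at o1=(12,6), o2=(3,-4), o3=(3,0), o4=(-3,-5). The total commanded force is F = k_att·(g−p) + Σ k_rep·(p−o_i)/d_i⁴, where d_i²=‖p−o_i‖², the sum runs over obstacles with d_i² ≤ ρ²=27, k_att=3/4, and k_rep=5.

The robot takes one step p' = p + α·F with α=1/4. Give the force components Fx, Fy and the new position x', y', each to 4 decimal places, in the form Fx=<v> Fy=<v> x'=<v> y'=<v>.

Fx=11.2000 Fy=6.1500 x'=-1.2000 y'=-0.4625

F_att = 3/4·(g−p) = 3/4·(15,8) = (11.2500,6.0000)
o1: d²=320 > ρ²=27 → inactive
o2: d²=53 > ρ²=27 → inactive
o3: d²=53 > ρ²=27 → inactive
o4: d²=10 ≤ ρ²=27; F_rep = 5·(-1,3)/10² = (-0.0500,0.1500)
F = F_att + ΣF_rep = (11.2000,6.1500)
p' = p + 1/4·F = (-1.2000,-0.4625)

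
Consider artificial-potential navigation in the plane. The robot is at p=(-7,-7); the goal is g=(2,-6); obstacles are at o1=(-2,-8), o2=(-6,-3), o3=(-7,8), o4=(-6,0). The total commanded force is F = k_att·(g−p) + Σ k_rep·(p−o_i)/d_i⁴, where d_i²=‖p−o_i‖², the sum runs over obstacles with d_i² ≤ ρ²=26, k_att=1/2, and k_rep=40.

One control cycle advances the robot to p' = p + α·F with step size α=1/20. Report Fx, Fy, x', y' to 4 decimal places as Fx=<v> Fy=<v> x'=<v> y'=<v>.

Fx=4.0657 Fy=0.0055 x'=-6.7967 y'=-6.9997

F_att = 1/2·(g−p) = 1/2·(9,1) = (4.5000,0.5000)
o1: d²=26 ≤ ρ²=26; F_rep = 40·(-5,1)/26² = (-0.2959,0.0592)
o2: d²=17 ≤ ρ²=26; F_rep = 40·(-1,-4)/17² = (-0.1384,-0.5536)
o3: d²=225 > ρ²=26 → inactive
o4: d²=50 > ρ²=26 → inactive
F = F_att + ΣF_rep = (4.0657,0.0055)
p' = p + 1/20·F = (-6.7967,-6.9997)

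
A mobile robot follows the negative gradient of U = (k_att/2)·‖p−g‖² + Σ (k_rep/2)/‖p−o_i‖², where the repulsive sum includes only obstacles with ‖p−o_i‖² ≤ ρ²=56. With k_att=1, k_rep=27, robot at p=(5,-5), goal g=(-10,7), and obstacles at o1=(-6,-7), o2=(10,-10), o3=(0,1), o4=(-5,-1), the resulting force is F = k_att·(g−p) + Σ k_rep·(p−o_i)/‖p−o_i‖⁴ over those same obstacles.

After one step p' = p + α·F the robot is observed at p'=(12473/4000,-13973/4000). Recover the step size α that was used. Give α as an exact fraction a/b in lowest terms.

α = 1/8

F_att = 1·(g−p) = 1·(-15,12) = (-15.0000,12.0000)
o1: d²=125 > ρ²=56 → inactive
o2: d²=50 ≤ ρ²=56; F_rep = 27·(-5,5)/50² = (-0.0540,0.0540)
o3: d²=61 > ρ²=56 → inactive
o4: d²=116 > ρ²=56 → inactive
F = F_att + ΣF_rep = (-15.0540,12.0540)
Δp = p'−p = (-1.8818,1.5068); α = Δx/Fx = (-7527/4000) / (-7527/500) = 1/8
check: Δy/Fy = (6027/4000) / (6027/500) = 1/8 ✓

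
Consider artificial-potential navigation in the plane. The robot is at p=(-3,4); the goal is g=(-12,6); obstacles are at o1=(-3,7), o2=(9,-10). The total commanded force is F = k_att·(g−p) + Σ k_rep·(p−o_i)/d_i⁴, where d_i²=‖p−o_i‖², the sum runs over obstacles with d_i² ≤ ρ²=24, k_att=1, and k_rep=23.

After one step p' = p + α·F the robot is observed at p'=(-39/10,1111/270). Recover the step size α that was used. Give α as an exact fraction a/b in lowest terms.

F_att = 1·(g−p) = 1·(-9,2) = (-9.0000,2.0000)
o1: d²=9 ≤ ρ²=24; F_rep = 23·(0,-3)/9² = (0.0000,-0.8519)
o2: d²=340 > ρ²=24 → inactive
F = F_att + ΣF_rep = (-9.0000,1.1481)
Δp = p'−p = (-0.9000,0.1148); α = Δx/Fx = (-9/10) / (-9) = 1/10
check: Δy/Fy = (31/270) / (31/27) = 1/10 ✓

α = 1/10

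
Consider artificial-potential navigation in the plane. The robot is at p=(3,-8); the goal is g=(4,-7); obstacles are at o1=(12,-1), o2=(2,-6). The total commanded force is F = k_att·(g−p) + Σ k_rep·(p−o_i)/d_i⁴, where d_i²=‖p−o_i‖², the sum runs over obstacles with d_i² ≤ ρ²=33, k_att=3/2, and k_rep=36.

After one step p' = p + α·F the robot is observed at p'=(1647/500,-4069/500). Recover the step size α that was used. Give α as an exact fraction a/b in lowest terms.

α = 1/10

F_att = 3/2·(g−p) = 3/2·(1,1) = (1.5000,1.5000)
o1: d²=130 > ρ²=33 → inactive
o2: d²=5 ≤ ρ²=33; F_rep = 36·(1,-2)/5² = (1.4400,-2.8800)
F = F_att + ΣF_rep = (2.9400,-1.3800)
Δp = p'−p = (0.2940,-0.1380); α = Δx/Fx = (147/500) / (147/50) = 1/10
check: Δy/Fy = (-69/500) / (-69/50) = 1/10 ✓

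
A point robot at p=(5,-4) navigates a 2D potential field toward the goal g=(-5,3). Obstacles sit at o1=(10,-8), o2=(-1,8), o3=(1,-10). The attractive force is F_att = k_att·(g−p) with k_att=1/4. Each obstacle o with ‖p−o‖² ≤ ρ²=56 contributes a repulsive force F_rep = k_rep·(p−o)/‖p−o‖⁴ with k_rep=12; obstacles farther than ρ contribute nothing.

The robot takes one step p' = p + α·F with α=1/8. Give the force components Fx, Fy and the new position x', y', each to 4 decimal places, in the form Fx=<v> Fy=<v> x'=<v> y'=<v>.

Fx=-2.5179 Fy=1.8052 x'=4.6853 y'=-3.7744

F_att = 1/4·(g−p) = 1/4·(-10,7) = (-2.5000,1.7500)
o1: d²=41 ≤ ρ²=56; F_rep = 12·(-5,4)/41² = (-0.0357,0.0286)
o2: d²=180 > ρ²=56 → inactive
o3: d²=52 ≤ ρ²=56; F_rep = 12·(4,6)/52² = (0.0178,0.0266)
F = F_att + ΣF_rep = (-2.5179,1.8052)
p' = p + 1/8·F = (4.6853,-3.7744)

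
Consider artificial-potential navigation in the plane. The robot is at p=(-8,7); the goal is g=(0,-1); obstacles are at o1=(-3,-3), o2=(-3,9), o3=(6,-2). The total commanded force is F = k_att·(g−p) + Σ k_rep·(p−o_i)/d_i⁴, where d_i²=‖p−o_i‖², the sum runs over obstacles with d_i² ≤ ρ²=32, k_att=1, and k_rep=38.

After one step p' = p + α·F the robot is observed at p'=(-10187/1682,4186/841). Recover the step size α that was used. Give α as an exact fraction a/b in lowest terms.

α = 1/4

F_att = 1·(g−p) = 1·(8,-8) = (8.0000,-8.0000)
o1: d²=125 > ρ²=32 → inactive
o2: d²=29 ≤ ρ²=32; F_rep = 38·(-5,-2)/29² = (-0.2259,-0.0904)
o3: d²=277 > ρ²=32 → inactive
F = F_att + ΣF_rep = (7.7741,-8.0904)
Δp = p'−p = (1.9435,-2.0226); α = Δx/Fx = (3269/1682) / (6538/841) = 1/4
check: Δy/Fy = (-1701/841) / (-6804/841) = 1/4 ✓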